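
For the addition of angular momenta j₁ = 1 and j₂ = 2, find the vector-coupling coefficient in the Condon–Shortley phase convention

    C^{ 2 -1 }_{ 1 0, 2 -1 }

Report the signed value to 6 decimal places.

+0.408248  (= +√(1/6))

triangle: 1!×1!×3!/6! = 6/720
(j±m)!: 1!×1!×1!×3!×1!×3! = 36
prefactor² = (2J+1)×Δ×N² = 3/2
  k=0: +1/(0!×1!×1!×1!×0!×2!) = 1/2
  k=1: −1/(1!×0!×0!×0!×1!×3!) = -1/6
Σ = 1/3  ⇒  CG² = 3/2×1/3² = 1/6
CG = +√(1/6) = +0.408248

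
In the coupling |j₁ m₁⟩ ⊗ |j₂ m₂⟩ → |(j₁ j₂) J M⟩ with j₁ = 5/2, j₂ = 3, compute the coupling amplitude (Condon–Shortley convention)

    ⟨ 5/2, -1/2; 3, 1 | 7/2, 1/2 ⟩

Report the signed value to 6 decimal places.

√[8·2!3!4!/10! · 2!3!4!2!4!3!] = √(9216/175)
  +(−1)^0/∏(0,2,3,4,0,0)! = 1/288  (running 1/288)
  +(−1)^1/∏(1,1,2,3,1,1)! = -1/12  (running -23/288)
  +(−1)^2/∏(2,0,1,2,2,2)! = 1/16  (running -5/288)
⟨..|..⟩ = √(9216/175)·(-5/288) = -0.125988

-0.125988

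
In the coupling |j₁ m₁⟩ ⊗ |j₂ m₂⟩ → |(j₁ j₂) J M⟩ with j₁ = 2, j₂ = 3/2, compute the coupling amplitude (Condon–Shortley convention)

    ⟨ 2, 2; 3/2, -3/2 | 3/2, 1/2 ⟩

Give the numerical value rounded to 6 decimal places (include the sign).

triangle: 2!×2!×1!/6! = 4/720
(j±m)!: 4!×0!×0!×3!×2!×1! = 288
prefactor² = (2J+1)×Δ×N² = 32/5
  k=0: +1/(0!×2!×0!×0!×2!×1!) = 1/4
Σ = 1/4  ⇒  CG² = 32/5×1/4² = 2/5
CG = +√(2/5) = +0.632456

+√(2/5) ≈ +0.632456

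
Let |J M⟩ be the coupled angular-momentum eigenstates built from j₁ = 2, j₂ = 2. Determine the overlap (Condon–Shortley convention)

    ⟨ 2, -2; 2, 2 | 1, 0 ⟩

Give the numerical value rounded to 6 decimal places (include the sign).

j₁+j₂−J=3  J+j₁−j₂=1  J−j₁+j₂=1  j₁+j₂+J+1=6
(j₁±m₁, j₂±m₂, J±M) = (0,4,4,0,1,1)
P² = 72/5
sum k=3..3:
  [3] −1/6 = -1/6
S = -1/6
C² = P²·S² = 2/5 ; C = -0.632456

−√(2/5) = -0.632456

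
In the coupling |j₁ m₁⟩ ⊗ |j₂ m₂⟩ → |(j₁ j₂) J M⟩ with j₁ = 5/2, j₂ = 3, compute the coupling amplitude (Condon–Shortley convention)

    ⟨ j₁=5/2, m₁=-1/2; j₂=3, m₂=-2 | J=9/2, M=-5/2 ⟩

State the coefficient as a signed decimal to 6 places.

√[10·1!4!5!/11! · 2!3!1!5!2!7!] = √(115200/11)
  +(−1)^0/∏(0,1,3,1,1,4)! = 1/144  (running 1/144)
  +(−1)^1/∏(1,0,2,0,2,5)! = -1/480  (running 7/1440)
⟨..|..⟩ = √(115200/11)·(7/1440) = +0.497468

+0.497468  (= +√(49/198))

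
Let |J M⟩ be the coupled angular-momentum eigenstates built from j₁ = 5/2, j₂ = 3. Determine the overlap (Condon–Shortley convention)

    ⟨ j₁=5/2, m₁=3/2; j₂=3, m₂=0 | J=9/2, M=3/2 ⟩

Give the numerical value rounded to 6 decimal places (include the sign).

j₁+j₂−J=1  J+j₁−j₂=4  J−j₁+j₂=5  j₁+j₂+J+1=11
(j₁±m₁, j₂±m₂, J±M) = (4,1,3,3,6,3)
P² = 207360/77
sum k=0..1:
  [0] +1/72 = 1/72
  [1] −1/288 = -1/288
S = 1/96
C² = P²·S² = 45/154 ; C = +0.540562

+√(45/154) ≈ +0.540562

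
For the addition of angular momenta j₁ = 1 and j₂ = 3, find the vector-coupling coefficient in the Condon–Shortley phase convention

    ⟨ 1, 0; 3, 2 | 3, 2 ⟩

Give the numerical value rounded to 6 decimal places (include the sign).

-0.577350  (= −√(1/3))

√[7·1!1!5!/8! · 1!1!5!1!5!1!] = √(300)
  +(−1)^0/∏(0,1,1,5,0,0)! = 1/120  (running 1/120)
  +(−1)^1/∏(1,0,0,4,1,1)! = -1/24  (running -1/30)
⟨..|..⟩ = √(300)·(-1/30) = -0.577350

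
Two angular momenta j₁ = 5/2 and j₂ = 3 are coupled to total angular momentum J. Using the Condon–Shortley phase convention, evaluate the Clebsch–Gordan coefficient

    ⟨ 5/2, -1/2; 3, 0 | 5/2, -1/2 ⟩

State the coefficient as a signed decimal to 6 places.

+√(8/105) = +0.276026

triangle: 3!*2!*3!/9! = 72/362880
(j±m)!: 2!*3!*3!*3!*2!*3! = 5184
prefactor² = (2J+1)*Δ*N² = 216/35
  k=1: −1/(1!*2!*2!*2!*0!*1!) = -1/8
  k=2: +1/(2!*1!*1!*1!*1!*2!) = 1/4
  k=3: −1/(3!*0!*0!*0!*2!*3!) = -1/72
Σ = 1/9  ⇒  CG² = 216/35*1/9² = 8/105
CG = +√(8/105) = +0.276026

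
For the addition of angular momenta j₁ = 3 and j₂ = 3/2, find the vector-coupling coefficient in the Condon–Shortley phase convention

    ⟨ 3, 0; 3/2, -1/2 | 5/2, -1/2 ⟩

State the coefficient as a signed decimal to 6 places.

−√(6/35) ≈ -0.414039

j₁+j₂−J=2  J+j₁−j₂=4  J−j₁+j₂=1  j₁+j₂+J+1=8
(j₁±m₁, j₂±m₂, J±M) = (3,3,1,2,2,3)
P² = 216/35
sum k=0..1:
  [0] +1/12 = 1/12
  [1] −1/4 = -1/4
S = -1/6
C² = P²·S² = 6/35 ; C = -0.414039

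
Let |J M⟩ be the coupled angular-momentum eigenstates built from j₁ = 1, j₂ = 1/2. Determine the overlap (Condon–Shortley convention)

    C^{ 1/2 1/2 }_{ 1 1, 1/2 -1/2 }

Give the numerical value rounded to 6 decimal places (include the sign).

triangle: 1!×1!×0!/3! = 1/6
(j±m)!: 2!×0!×0!×1!×1!×0! = 2
prefactor² = (2J+1)×Δ×N² = 2/3
  k=0: +1/(0!×1!×0!×0!×1!×0!) = 1
Σ = 1  ⇒  CG² = 2/3×1² = 2/3
CG = +√(2/3) = +0.816497

+√(2/3) = +0.816497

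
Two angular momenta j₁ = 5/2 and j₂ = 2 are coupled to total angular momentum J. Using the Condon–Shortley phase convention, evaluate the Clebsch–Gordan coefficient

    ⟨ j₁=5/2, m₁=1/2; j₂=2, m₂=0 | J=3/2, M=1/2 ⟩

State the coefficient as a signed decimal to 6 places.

√[4·3!2!1!/7! · 3!2!2!2!2!1!] = √(32/35)
  +(−1)^1/∏(1,2,1,1,1,0)! = -1/2  (running -1/2)
  +(−1)^2/∏(2,1,0,0,2,1)! = 1/4  (running -1/4)
⟨..|..⟩ = √(32/35)·(-1/4) = -0.239046

-0.239046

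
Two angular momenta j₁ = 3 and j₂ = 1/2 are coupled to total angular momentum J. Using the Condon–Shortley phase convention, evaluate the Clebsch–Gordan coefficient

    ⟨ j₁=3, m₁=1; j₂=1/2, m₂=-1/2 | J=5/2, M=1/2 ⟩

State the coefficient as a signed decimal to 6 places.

j₁+j₂−J=1  J+j₁−j₂=5  J−j₁+j₂=0  j₁+j₂+J+1=7
(j₁±m₁, j₂±m₂, J±M) = (4,2,0,1,3,2)
P² = 576/7
sum k=0..0:
  [0] +1/12 = 1/12
S = 1/12
C² = P²·S² = 4/7 ; C = +0.755929

+0.755929  (= +√(4/7))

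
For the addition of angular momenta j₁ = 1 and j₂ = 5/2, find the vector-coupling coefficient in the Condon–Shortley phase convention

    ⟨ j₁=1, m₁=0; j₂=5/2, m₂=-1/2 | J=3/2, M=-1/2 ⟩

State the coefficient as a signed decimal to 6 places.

j₁+j₂−J=2  J+j₁−j₂=0  J−j₁+j₂=3  j₁+j₂+J+1=6
(j₁±m₁, j₂±m₂, J±M) = (1,1,2,3,1,2)
P² = 8/5
sum k=1..1:
  [1] −1/2 = -1/2
S = -1/2
C² = P²·S² = 2/5 ; C = -0.632456

−√(2/5) = -0.632456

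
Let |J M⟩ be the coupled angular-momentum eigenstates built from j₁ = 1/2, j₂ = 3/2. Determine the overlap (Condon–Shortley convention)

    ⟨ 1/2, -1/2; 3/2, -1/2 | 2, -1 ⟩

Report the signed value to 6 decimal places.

+0.866025  (= +√(3/4))

triangle: 0!*1!*3!/5! = 6/120
(j±m)!: 0!*1!*1!*2!*1!*3! = 12
prefactor² = (2J+1)*Δ*N² = 3
  k=0: +1/(0!*0!*1!*1!*0!*2!) = 1/2
Σ = 1/2  ⇒  CG² = 3*1/2² = 3/4
CG = +√(3/4) = +0.866025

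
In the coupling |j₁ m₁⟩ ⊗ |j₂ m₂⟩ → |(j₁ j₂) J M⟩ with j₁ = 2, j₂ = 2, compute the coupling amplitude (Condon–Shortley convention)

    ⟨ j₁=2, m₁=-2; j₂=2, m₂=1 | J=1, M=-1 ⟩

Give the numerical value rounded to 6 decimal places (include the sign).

j₁+j₂−J=3  J+j₁−j₂=1  J−j₁+j₂=1  j₁+j₂+J+1=6
(j₁±m₁, j₂±m₂, J±M) = (0,4,3,1,0,2)
P² = 36/5
sum k=3..3:
  [3] −1/6 = -1/6
S = -1/6
C² = P²·S² = 1/5 ; C = -0.447214

−√(1/5) = -0.447214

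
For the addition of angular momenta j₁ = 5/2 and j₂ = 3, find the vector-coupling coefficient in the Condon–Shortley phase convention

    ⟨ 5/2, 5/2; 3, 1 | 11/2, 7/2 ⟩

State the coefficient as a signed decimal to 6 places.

√[12·0!5!6!/12! · 5!0!4!2!9!2!] = √(99532800/11)
  +(−1)^0/∏(0,0,0,4,5,2)! = 1/5760  (running 1/5760)
⟨..|..⟩ = √(99532800/11)·(1/5760) = +0.522233

+√(3/11) ≈ +0.522233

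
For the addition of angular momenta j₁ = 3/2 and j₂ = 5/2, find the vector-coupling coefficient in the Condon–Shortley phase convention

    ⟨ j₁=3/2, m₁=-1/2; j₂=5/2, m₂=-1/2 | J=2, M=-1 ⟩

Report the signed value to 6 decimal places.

triangle: 2!×1!×3!/7! = 12/5040
(j±m)!: 1!×2!×2!×3!×1!×3! = 144
prefactor² = (2J+1)×Δ×N² = 12/7
  k=1: −1/(1!×1!×1!×1!×0!×2!) = -1/2
  k=2: +1/(2!×0!×0!×0!×1!×3!) = 1/12
Σ = -5/12  ⇒  CG² = 12/7×(-5/12)² = 25/84
CG = −√(25/84) = -0.545545

−√(25/84) ≈ -0.545545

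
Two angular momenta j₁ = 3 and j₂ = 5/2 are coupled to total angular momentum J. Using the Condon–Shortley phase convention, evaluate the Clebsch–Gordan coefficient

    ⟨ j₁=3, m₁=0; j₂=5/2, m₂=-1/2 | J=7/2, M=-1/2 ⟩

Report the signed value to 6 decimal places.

-0.436436  (= −√(4/21))

√[8·2!4!3!/10! · 3!3!2!3!3!4!] = √(6912/175)
  +(−1)^0/∏(0,2,3,2,1,1)! = 1/24  (running 1/24)
  +(−1)^1/∏(1,1,2,1,2,2)! = -1/8  (running -1/12)
  +(−1)^2/∏(2,0,1,0,3,3)! = 1/72  (running -5/72)
⟨..|..⟩ = √(6912/175)·(-5/72) = -0.436436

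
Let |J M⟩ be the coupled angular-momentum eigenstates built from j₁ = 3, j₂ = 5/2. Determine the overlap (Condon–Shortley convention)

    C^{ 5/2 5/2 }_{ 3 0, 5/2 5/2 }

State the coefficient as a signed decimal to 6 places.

√[6·3!3!2!/9! · 3!3!5!0!5!0!] = √(4320/7)
  +(−1)^3/∏(3,0,0,2,3,0)! = -1/72  (running -1/72)
⟨..|..⟩ = √(4320/7)·(-1/72) = -0.345033

−√(5/42) = -0.345033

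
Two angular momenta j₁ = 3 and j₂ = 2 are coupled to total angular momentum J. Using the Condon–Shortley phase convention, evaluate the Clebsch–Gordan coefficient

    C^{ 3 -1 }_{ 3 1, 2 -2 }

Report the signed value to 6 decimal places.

+√(2/5) ≈ +0.632456

√[7·2!4!2!/9! · 4!2!0!4!2!4!] = √(512/5)
  +(−1)^0/∏(0,2,2,0,2,2)! = 1/16  (running 1/16)
⟨..|..⟩ = √(512/5)·(1/16) = +0.632456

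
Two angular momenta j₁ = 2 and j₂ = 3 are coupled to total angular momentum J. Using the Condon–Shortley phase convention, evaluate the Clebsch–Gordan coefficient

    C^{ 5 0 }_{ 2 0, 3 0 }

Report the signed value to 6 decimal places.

+√(10/21) ≈ +0.690066

triangle: 0!×4!×6!/11! = 17280/39916800
(j±m)!: 2!×2!×3!×3!×5!×5! = 2073600
prefactor² = (2J+1)×Δ×N² = 69120/7
  k=0: +1/(0!×0!×2!×3!×2!×3!) = 1/144
Σ = 1/144  ⇒  CG² = 69120/7×1/144² = 10/21
CG = +√(10/21) = +0.690066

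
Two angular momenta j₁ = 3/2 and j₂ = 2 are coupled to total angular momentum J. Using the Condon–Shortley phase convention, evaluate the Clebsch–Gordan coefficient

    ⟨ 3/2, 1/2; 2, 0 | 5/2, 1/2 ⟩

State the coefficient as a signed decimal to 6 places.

+√(3/35) ≈ +0.292770

triangle: 1!·2!·3!/7! = 12/5040
(j±m)!: 2!·1!·2!·2!·3!·2! = 96
prefactor² = (2J+1)·Δ·N² = 48/35
  k=0: +1/(0!·1!·1!·2!·1!·1!) = 1/2
  k=1: −1/(1!·0!·0!·1!·2!·2!) = -1/4
Σ = 1/4  ⇒  CG² = 48/35·1/4² = 3/35
CG = +√(3/35) = +0.292770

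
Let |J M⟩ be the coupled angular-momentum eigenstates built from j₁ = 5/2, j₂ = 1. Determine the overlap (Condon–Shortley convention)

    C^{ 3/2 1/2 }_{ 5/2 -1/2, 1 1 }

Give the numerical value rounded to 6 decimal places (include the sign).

√[4·2!3!0!/6! · 2!3!2!0!2!1!] = √(16/5)
  +(−1)^2/∏(2,0,1,0,2,0)! = 1/4  (running 1/4)
⟨..|..⟩ = √(16/5)·(1/4) = +0.447214

+0.447214  (= +√(1/5))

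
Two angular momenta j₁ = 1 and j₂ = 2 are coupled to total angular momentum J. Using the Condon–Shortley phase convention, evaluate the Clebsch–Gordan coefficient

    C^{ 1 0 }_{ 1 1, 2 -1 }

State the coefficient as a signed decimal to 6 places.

+0.547723  (= +√(3/10))

√[3·2!0!2!/5! · 2!0!1!3!1!1!] = √(6/5)
  +(−1)^0/∏(0,2,0,1,0,1)! = 1/2  (running 1/2)
⟨..|..⟩ = √(6/5)·(1/2) = +0.547723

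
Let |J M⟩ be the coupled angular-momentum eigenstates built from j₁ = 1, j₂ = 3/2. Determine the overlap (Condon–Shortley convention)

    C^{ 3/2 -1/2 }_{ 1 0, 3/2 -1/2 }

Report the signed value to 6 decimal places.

j₁+j₂−J=1  J+j₁−j₂=1  J−j₁+j₂=2  j₁+j₂+J+1=5
(j₁±m₁, j₂±m₂, J±M) = (1,1,1,2,1,2)
P² = 4/15
sum k=0..1:
  [0] +1/1 = 1
  [1] −1/2 = -1/2
S = 1/2
C² = P²·S² = 1/15 ; C = +0.258199

+√(1/15) ≈ +0.258199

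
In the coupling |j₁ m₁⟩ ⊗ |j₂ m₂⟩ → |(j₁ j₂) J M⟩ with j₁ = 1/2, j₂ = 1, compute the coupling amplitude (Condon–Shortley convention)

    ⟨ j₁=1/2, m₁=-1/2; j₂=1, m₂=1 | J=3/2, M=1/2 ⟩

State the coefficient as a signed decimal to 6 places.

√[4·0!1!2!/4! · 0!1!2!0!2!1!] = √(4/3)
  +(−1)^0/∏(0,0,1,2,0,0)! = 1/2  (running 1/2)
⟨..|..⟩ = √(4/3)·(1/2) = +0.577350

+0.577350  (= +√(1/3))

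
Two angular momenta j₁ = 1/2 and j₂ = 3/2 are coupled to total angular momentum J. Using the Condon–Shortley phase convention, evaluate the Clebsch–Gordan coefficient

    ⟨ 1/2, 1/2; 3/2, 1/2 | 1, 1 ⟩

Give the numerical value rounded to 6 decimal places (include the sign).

+0.500000

triangle: 1!*0!*2!/4! = 2/24
(j±m)!: 1!*0!*2!*1!*2!*0! = 4
prefactor² = (2J+1)*Δ*N² = 1
  k=0: +1/(0!*1!*0!*2!*0!*0!) = 1/2
Σ = 1/2  ⇒  CG² = 1*1/2² = 1/4
CG = +√(1/4) = +0.500000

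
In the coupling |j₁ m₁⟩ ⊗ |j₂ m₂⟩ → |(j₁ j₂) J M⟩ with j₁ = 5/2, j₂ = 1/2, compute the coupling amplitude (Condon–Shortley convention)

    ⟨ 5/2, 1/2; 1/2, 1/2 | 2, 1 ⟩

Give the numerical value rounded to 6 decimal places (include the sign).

j₁+j₂−J=1  J+j₁−j₂=4  J−j₁+j₂=0  j₁+j₂+J+1=6
(j₁±m₁, j₂±m₂, J±M) = (3,2,1,0,3,1)
P² = 12
sum k=1..1:
  [1] −1/6 = -1/6
S = -1/6
C² = P²·S² = 1/3 ; C = -0.577350

-0.577350  (= −√(1/3))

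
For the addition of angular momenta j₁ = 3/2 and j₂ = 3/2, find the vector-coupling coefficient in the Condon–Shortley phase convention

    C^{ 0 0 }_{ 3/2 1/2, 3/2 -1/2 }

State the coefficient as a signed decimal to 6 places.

triangle: 3!·0!·0!/4! = 6/24
(j±m)!: 2!·1!·1!·2!·0!·0! = 4
prefactor² = (2J+1)·Δ·N² = 1
  k=1: −1/(1!·2!·0!·0!·0!·0!) = -1/2
Σ = -1/2  ⇒  CG² = 1·(-1/2)² = 1/4
CG = −√(1/4) = -0.500000

−√(1/4) = -0.500000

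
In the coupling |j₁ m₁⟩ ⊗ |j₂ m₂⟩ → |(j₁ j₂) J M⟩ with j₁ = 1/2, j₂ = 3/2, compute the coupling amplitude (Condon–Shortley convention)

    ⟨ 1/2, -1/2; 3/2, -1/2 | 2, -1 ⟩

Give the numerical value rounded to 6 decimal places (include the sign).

√[5·0!1!3!/5! · 0!1!1!2!1!3!] = √(3)
  +(−1)^0/∏(0,0,1,1,0,2)! = 1/2  (running 1/2)
⟨..|..⟩ = √(3)·(1/2) = +0.866025

+0.866025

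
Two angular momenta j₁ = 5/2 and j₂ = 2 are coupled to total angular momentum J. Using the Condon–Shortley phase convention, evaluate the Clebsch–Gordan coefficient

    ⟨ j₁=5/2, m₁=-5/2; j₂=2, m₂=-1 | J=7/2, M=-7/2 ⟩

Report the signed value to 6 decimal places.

-0.745356

√[8·1!4!3!/9! · 0!5!1!3!0!7!] = √(11520)
  +(−1)^1/∏(1,0,4,0,0,3)! = -1/144  (running -1/144)
⟨..|..⟩ = √(11520)·(-1/144) = -0.745356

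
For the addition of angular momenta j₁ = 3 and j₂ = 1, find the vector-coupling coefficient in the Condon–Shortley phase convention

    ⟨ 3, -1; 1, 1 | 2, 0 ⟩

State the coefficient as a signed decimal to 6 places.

triangle: 2!·4!·0!/7! = 48/5040
(j±m)!: 2!·4!·2!·0!·2!·2! = 384
prefactor² = (2J+1)·Δ·N² = 128/7
  k=2: +1/(2!·0!·2!·0!·2!·0!) = 1/8
Σ = 1/8  ⇒  CG² = 128/7·1/8² = 2/7
CG = +√(2/7) = +0.534522

+0.534522  (= +√(2/7))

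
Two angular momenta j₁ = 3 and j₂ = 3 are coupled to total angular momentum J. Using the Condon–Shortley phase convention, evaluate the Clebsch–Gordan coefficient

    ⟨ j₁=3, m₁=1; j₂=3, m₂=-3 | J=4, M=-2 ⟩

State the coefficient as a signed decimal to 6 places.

√[9·2!4!4!/11! · 4!2!0!6!2!6!] = √(995328/77)
  +(−1)^0/∏(0,2,2,0,2,4)! = 1/192  (running 1/192)
⟨..|..⟩ = √(995328/77)·(1/192) = +0.592157

+√(27/77) = +0.592157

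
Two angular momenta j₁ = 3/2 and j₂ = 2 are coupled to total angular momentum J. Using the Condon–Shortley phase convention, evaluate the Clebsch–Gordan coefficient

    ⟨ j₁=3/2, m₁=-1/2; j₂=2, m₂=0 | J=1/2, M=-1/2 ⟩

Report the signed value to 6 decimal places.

√[2·3!0!1!/5! · 1!2!2!2!0!1!] = √(4/5)
  +(−1)^2/∏(2,1,0,0,0,1)! = 1/2  (running 1/2)
⟨..|..⟩ = √(4/5)·(1/2) = +0.447214

+0.447214  (= +√(1/5))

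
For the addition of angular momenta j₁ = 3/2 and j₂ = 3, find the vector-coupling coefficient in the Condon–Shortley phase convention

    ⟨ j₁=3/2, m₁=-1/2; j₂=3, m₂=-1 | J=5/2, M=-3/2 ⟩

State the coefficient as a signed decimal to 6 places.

j₁+j₂−J=2  J+j₁−j₂=1  J−j₁+j₂=4  j₁+j₂+J+1=8
(j₁±m₁, j₂±m₂, J±M) = (1,2,2,4,1,4)
P² = 576/35
sum k=1..2:
  [1] −1/6 = -1/6
  [2] +1/48 = 1/48
S = -7/48
C² = P²·S² = 7/20 ; C = -0.591608

-0.591608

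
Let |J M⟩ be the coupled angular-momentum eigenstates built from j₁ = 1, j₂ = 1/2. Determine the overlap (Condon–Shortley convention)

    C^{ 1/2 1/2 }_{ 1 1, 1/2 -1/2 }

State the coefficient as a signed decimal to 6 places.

+0.816497

√[2·1!1!0!/3! · 2!0!0!1!1!0!] = √(2/3)
  +(−1)^0/∏(0,1,0,0,1,0)! = 1  (running 1)
⟨..|..⟩ = √(2/3)·(1) = +0.816497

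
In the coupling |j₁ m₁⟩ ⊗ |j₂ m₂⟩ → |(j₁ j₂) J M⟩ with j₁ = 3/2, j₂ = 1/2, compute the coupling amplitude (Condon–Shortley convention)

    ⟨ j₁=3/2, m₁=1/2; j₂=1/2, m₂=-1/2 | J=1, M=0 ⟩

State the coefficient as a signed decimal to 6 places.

triangle: 1!*2!*0!/4! = 2/24
(j±m)!: 2!*1!*0!*1!*1!*1! = 2
prefactor² = (2J+1)*Δ*N² = 1/2
  k=0: +1/(0!*1!*1!*0!*1!*0!) = 1
Σ = 1  ⇒  CG² = 1/2*1² = 1/2
CG = +√(1/2) = +0.707107

+√(1/2) = +0.707107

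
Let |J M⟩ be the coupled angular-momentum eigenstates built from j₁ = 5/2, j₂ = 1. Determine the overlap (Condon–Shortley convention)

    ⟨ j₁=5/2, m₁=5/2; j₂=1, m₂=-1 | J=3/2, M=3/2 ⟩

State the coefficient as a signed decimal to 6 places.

√[4·2!3!0!/6! · 5!0!0!2!3!0!] = √(96)
  +(−1)^0/∏(0,2,0,0,3,0)! = 1/12  (running 1/12)
⟨..|..⟩ = √(96)·(1/12) = +0.816497

+√(2/3) = +0.816497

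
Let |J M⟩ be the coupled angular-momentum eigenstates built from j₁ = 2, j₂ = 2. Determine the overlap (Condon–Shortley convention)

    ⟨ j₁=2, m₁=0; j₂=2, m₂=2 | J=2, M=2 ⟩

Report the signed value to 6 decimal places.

+√(2/7) ≈ +0.534522

√[5·2!2!2!/7! · 2!2!4!0!4!0!] = √(128/7)
  +(−1)^2/∏(2,0,0,2,2,0)! = 1/8  (running 1/8)
⟨..|..⟩ = √(128/7)·(1/8) = +0.534522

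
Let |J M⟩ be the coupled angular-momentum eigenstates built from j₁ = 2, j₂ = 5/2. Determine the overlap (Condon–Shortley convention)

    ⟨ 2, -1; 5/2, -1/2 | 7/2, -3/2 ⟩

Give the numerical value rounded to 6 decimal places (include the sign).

j₁+j₂−J=1  J+j₁−j₂=3  J−j₁+j₂=4  j₁+j₂+J+1=9
(j₁±m₁, j₂±m₂, J±M) = (1,3,2,3,2,5)
P² = 384/7
sum k=0..1:
  [0] +1/24 = 1/24
  [1] −1/12 = -1/12
S = -1/24
C² = P²·S² = 2/21 ; C = -0.308607

−√(2/21) = -0.308607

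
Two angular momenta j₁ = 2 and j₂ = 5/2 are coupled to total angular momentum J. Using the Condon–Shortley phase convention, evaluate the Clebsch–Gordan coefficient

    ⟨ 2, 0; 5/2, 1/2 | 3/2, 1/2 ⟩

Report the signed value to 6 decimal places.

+0.239046  (= +√(2/35))

√[4·3!1!2!/7! · 2!2!3!2!2!1!] = √(32/35)
  +(−1)^1/∏(1,2,1,2,0,0)! = -1/4  (running -1/4)
  +(−1)^2/∏(2,1,0,1,1,1)! = 1/2  (running 1/4)
⟨..|..⟩ = √(32/35)·(1/4) = +0.239046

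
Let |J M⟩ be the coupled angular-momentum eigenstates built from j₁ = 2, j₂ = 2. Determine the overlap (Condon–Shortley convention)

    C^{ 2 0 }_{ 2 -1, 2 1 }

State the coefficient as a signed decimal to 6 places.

√[5·2!2!2!/7! · 1!3!3!1!2!2!] = √(8/7)
  +(−1)^1/∏(1,1,2,2,0,0)! = -1/4  (running -1/4)
  +(−1)^2/∏(2,0,1,1,1,1)! = 1/2  (running 1/4)
⟨..|..⟩ = √(8/7)·(1/4) = +0.267261

+0.267261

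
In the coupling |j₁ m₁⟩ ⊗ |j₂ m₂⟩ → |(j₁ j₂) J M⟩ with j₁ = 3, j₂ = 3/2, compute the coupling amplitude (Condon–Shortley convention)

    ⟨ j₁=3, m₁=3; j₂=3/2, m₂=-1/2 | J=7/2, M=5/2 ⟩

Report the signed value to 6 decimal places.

+0.617213

√[8·1!5!2!/9! · 6!0!1!2!6!1!] = √(38400/7)
  +(−1)^0/∏(0,1,0,1,5,1)! = 1/120  (running 1/120)
⟨..|..⟩ = √(38400/7)·(1/120) = +0.617213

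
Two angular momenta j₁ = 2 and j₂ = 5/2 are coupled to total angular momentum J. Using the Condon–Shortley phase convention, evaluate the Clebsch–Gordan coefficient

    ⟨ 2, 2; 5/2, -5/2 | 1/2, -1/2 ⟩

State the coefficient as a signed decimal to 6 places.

+√(1/3) = +0.577350

triangle: 4!*0!*1!/6! = 24/720
(j±m)!: 4!*0!*0!*5!*0!*1! = 2880
prefactor² = (2J+1)*Δ*N² = 192
  k=0: +1/(0!*4!*0!*0!*0!*1!) = 1/24
Σ = 1/24  ⇒  CG² = 192*1/24² = 1/3
CG = +√(1/3) = +0.577350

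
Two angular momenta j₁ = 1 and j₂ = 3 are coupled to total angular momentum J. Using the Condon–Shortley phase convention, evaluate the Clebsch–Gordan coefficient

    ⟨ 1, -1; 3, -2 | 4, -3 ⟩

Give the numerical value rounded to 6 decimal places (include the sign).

j₁+j₂−J=0  J+j₁−j₂=2  J−j₁+j₂=6  j₁+j₂+J+1=9
(j₁±m₁, j₂±m₂, J±M) = (0,2,1,5,1,7)
P² = 43200
sum k=0..0:
  [0] +1/240 = 1/240
S = 1/240
C² = P²·S² = 3/4 ; C = +0.866025

+0.866025  (= +√(3/4))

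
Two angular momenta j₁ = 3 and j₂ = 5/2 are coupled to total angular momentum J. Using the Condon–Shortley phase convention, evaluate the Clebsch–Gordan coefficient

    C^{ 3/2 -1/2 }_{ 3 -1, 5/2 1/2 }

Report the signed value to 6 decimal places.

−√(1/105) = -0.097590

j₁+j₂−J=4  J+j₁−j₂=2  J−j₁+j₂=1  j₁+j₂+J+1=8
(j₁±m₁, j₂±m₂, J±M) = (2,4,3,2,1,2)
P² = 192/35
sum k=2..3:
  [2] +1/8 = 1/8
  [3] −1/6 = -1/6
S = -1/24
C² = P²·S² = 1/105 ; C = -0.097590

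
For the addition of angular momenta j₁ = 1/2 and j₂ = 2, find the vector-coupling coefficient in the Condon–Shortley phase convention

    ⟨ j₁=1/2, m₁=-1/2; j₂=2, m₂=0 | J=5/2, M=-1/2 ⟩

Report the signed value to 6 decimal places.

+0.774597  (= +√(3/5))

j₁+j₂−J=0  J+j₁−j₂=1  J−j₁+j₂=4  j₁+j₂+J+1=6
(j₁±m₁, j₂±m₂, J±M) = (0,1,2,2,2,3)
P² = 48/5
sum k=0..0:
  [0] +1/4 = 1/4
S = 1/4
C² = P²·S² = 3/5 ; C = +0.774597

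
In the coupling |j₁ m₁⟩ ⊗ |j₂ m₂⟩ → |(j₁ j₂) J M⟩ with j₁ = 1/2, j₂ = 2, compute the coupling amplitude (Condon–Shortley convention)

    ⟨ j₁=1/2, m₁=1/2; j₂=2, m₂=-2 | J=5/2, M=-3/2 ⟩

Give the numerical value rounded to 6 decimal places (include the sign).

j₁+j₂−J=0  J+j₁−j₂=1  J−j₁+j₂=4  j₁+j₂+J+1=6
(j₁±m₁, j₂±m₂, J±M) = (1,0,0,4,1,4)
P² = 576/5
sum k=0..0:
  [0] +1/24 = 1/24
S = 1/24
C² = P²·S² = 1/5 ; C = +0.447214

+√(1/5) ≈ +0.447214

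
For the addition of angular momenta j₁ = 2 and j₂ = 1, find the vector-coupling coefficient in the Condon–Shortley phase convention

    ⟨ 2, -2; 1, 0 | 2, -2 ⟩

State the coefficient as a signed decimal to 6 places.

-0.816497

√[5·1!3!1!/6! · 0!4!1!1!0!4!] = √(24)
  +(−1)^1/∏(1,0,3,0,0,1)! = -1/6  (running -1/6)
⟨..|..⟩ = √(24)·(-1/6) = -0.816497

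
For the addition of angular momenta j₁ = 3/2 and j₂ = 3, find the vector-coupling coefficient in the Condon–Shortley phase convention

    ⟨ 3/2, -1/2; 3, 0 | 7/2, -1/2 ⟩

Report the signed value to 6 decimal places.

-0.308607  (= −√(2/21))

√[8·1!2!5!/9! · 1!2!3!3!3!4!] = √(384/7)
  +(−1)^0/∏(0,1,2,3,0,2)! = 1/24  (running 1/24)
  +(−1)^1/∏(1,0,1,2,1,3)! = -1/12  (running -1/24)
⟨..|..⟩ = √(384/7)·(-1/24) = -0.308607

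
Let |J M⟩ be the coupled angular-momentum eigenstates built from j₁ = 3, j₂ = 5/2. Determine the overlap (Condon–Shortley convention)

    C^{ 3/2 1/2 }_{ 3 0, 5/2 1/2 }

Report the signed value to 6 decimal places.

j₁+j₂−J=4  J+j₁−j₂=2  J−j₁+j₂=1  j₁+j₂+J+1=8
(j₁±m₁, j₂±m₂, J±M) = (3,3,3,2,2,1)
P² = 144/35
sum k=2..3:
  [2] +1/4 = 1/4
  [3] −1/12 = -1/12
S = 1/6
C² = P²·S² = 4/35 ; C = +0.338062

+0.338062  (= +√(4/35))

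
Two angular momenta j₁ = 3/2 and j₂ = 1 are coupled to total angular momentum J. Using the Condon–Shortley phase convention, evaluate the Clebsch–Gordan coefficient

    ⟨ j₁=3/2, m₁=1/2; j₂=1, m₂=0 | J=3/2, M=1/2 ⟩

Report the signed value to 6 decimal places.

triangle: 1!×2!×1!/5! = 2/120
(j±m)!: 2!×1!×1!×1!×2!×1! = 4
prefactor² = (2J+1)×Δ×N² = 4/15
  k=0: +1/(0!×1!×1!×1!×1!×0!) = 1
  k=1: −1/(1!×0!×0!×0!×2!×1!) = -1/2
Σ = 1/2  ⇒  CG² = 4/15×1/2² = 1/15
CG = +√(1/15) = +0.258199

+√(1/15) ≈ +0.258199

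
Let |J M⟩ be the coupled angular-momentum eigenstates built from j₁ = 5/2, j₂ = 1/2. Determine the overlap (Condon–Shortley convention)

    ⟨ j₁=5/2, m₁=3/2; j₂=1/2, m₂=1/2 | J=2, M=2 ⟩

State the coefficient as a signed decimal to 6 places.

−√(1/6) = -0.408248

√[5·1!4!0!/6! · 4!1!1!0!4!0!] = √(96)
  +(−1)^1/∏(1,0,0,0,4,0)! = -1/24  (running -1/24)
⟨..|..⟩ = √(96)·(-1/24) = -0.408248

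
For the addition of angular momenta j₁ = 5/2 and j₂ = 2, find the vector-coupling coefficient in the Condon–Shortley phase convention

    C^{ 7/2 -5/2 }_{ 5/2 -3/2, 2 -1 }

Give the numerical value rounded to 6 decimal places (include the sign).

√[8·1!4!3!/9! · 1!4!1!3!1!6!] = √(2304/7)
  +(−1)^0/∏(0,1,4,1,0,2)! = 1/48  (running 1/48)
  +(−1)^1/∏(1,0,3,0,1,3)! = -1/36  (running -1/144)
⟨..|..⟩ = √(2304/7)·(-1/144) = -0.125988

-0.125988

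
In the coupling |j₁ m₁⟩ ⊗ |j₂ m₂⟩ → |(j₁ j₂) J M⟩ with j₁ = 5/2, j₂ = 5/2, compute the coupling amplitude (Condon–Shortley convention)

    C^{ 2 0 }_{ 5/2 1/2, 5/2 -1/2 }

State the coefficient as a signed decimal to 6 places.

−√(4/21) ≈ -0.436436

√[5·3!2!2!/8! · 3!2!2!3!2!2!] = √(12/7)
  +(−1)^0/∏(0,3,2,2,0,0)! = 1/24  (running 1/24)
  +(−1)^1/∏(1,2,1,1,1,1)! = -1/2  (running -11/24)
  +(−1)^2/∏(2,1,0,0,2,2)! = 1/8  (running -1/3)
⟨..|..⟩ = √(12/7)·(-1/3) = -0.436436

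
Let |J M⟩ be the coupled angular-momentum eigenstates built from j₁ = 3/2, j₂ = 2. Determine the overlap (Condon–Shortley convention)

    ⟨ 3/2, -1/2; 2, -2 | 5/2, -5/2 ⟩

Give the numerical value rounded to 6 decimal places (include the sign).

+√(4/7) = +0.755929

√[6·1!2!3!/7! · 1!2!0!4!0!5!] = √(576/7)
  +(−1)^0/∏(0,1,2,0,0,3)! = 1/12  (running 1/12)
⟨..|..⟩ = √(576/7)·(1/12) = +0.755929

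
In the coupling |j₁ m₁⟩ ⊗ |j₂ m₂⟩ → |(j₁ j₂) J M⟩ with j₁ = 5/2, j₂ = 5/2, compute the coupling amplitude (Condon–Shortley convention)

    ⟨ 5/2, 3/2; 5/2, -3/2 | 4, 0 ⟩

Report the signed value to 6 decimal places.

triangle: 1!·4!·4!/10! = 576/3628800
(j±m)!: 4!·1!·1!·4!·4!·4! = 331776
prefactor² = (2J+1)·Δ·N² = 82944/175
  k=0: +1/(0!·1!·1!·1!·3!·3!) = 1/36
  k=1: −1/(1!·0!·0!·0!·4!·4!) = -1/576
Σ = 5/192  ⇒  CG² = 82944/175·5/192² = 9/28
CG = +√(9/28) = +0.566947

+√(9/28) = +0.566947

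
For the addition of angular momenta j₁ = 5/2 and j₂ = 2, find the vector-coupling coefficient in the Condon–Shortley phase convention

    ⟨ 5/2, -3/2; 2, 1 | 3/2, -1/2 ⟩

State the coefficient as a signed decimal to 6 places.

+√(2/105) = +0.138013

triangle: 3!*2!*1!/7! = 12/5040
(j±m)!: 1!*4!*3!*1!*1!*2! = 288
prefactor² = (2J+1)*Δ*N² = 96/35
  k=2: +1/(2!*1!*2!*1!*0!*0!) = 1/4
  k=3: −1/(3!*0!*1!*0!*1!*1!) = -1/6
Σ = 1/12  ⇒  CG² = 96/35*1/12² = 2/105
CG = +√(2/105) = +0.138013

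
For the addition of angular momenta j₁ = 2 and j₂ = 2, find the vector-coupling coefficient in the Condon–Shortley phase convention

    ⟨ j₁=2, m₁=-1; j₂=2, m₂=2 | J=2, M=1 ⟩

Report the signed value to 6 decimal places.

+0.654654

triangle: 2!*2!*2!/7! = 8/5040
(j±m)!: 1!*3!*4!*0!*3!*1! = 864
prefactor² = (2J+1)*Δ*N² = 48/7
  k=2: +1/(2!*0!*1!*2!*1!*0!) = 1/4
Σ = 1/4  ⇒  CG² = 48/7*1/4² = 3/7
CG = +√(3/7) = +0.654654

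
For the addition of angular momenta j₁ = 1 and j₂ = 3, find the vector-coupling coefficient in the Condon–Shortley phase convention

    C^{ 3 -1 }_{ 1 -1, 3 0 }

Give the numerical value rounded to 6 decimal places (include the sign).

j₁+j₂−J=1  J+j₁−j₂=1  J−j₁+j₂=5  j₁+j₂+J+1=8
(j₁±m₁, j₂±m₂, J±M) = (0,2,3,3,2,4)
P² = 72
sum k=1..1:
  [1] −1/12 = -1/12
S = -1/12
C² = P²·S² = 1/2 ; C = -0.707107

-0.707107  (= −√(1/2))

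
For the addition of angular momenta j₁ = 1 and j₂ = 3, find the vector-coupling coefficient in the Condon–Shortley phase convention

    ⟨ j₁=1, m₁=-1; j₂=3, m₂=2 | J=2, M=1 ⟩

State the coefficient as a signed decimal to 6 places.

triangle: 2!×0!×4!/7! = 48/5040
(j±m)!: 0!×2!×5!×1!×3!×1! = 1440
prefactor² = (2J+1)×Δ×N² = 480/7
  k=2: +1/(2!×0!×0!×3!×0!×1!) = 1/12
Σ = 1/12  ⇒  CG² = 480/7×1/12² = 10/21
CG = +√(10/21) = +0.690066

+0.690066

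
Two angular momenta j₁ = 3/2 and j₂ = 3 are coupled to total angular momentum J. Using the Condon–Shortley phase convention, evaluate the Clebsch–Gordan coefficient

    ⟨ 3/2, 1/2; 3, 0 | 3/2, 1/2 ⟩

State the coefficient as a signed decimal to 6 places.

j₁+j₂−J=3  J+j₁−j₂=0  J−j₁+j₂=3  j₁+j₂+J+1=7
(j₁±m₁, j₂±m₂, J±M) = (2,1,3,3,2,1)
P² = 144/35
sum k=1..1:
  [1] −1/4 = -1/4
S = -1/4
C² = P²·S² = 9/35 ; C = -0.507093

−√(9/35) = -0.507093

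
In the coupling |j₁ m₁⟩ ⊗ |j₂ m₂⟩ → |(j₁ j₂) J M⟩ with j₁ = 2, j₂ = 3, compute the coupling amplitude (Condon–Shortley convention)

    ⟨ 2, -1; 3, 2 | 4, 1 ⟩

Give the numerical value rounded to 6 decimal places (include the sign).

−√(7/20) = -0.591608

j₁+j₂−J=1  J+j₁−j₂=3  J−j₁+j₂=5  j₁+j₂+J+1=10
(j₁±m₁, j₂±m₂, J±M) = (1,3,5,1,5,3)
P² = 6480/7
sum k=0..1:
  [0] +1/720 = 1/720
  [1] −1/48 = -1/48
S = -7/360
C² = P²·S² = 7/20 ; C = -0.591608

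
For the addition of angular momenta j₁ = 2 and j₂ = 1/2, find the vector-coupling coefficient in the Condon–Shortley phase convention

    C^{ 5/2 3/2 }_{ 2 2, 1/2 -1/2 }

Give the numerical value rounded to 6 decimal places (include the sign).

+√(1/5) = +0.447214

√[6·0!4!1!/6! · 4!0!0!1!4!1!] = √(576/5)
  +(−1)^0/∏(0,0,0,0,4,1)! = 1/24  (running 1/24)
⟨..|..⟩ = √(576/5)·(1/24) = +0.447214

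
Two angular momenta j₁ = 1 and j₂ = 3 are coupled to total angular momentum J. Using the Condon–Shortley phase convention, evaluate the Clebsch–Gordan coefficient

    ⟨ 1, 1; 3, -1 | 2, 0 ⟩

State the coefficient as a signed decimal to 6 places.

j₁+j₂−J=2  J+j₁−j₂=0  J−j₁+j₂=4  j₁+j₂+J+1=7
(j₁±m₁, j₂±m₂, J±M) = (2,0,2,4,2,2)
P² = 128/7
sum k=0..0:
  [0] +1/8 = 1/8
S = 1/8
C² = P²·S² = 2/7 ; C = +0.534522

+√(2/7) = +0.534522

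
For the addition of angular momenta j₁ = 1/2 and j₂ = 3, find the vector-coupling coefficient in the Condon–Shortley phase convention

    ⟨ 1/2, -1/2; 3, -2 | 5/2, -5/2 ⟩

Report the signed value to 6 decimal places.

triangle: 1!×0!×5!/7! = 120/5040
(j±m)!: 0!×1!×1!×5!×0!×5! = 14400
prefactor² = (2J+1)×Δ×N² = 14400/7
  k=1: −1/(1!×0!×0!×0!×0!×5!) = -1/120
Σ = -1/120  ⇒  CG² = 14400/7×(-1/120)² = 1/7
CG = −√(1/7) = -0.377964

-0.377964  (= −√(1/7))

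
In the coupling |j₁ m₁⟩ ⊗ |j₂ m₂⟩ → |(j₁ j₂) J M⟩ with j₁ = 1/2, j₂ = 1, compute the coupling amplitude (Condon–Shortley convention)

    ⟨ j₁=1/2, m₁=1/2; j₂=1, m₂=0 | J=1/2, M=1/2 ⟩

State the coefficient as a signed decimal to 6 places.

+0.577350  (= +√(1/3))

j₁+j₂−J=1  J+j₁−j₂=0  J−j₁+j₂=1  j₁+j₂+J+1=3
(j₁±m₁, j₂±m₂, J±M) = (1,0,1,1,1,0)
P² = 1/3
sum k=0..0:
  [0] +1/1 = 1
S = 1
C² = P²·S² = 1/3 ; C = +0.577350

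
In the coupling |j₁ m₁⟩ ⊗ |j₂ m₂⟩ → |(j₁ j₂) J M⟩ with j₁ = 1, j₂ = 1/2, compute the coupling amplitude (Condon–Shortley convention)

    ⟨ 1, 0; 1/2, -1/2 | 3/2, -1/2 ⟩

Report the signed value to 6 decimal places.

j₁+j₂−J=0  J+j₁−j₂=2  J−j₁+j₂=1  j₁+j₂+J+1=4
(j₁±m₁, j₂±m₂, J±M) = (1,1,0,1,1,2)
P² = 2/3
sum k=0..0:
  [0] +1/1 = 1
S = 1
C² = P²·S² = 2/3 ; C = +0.816497

+√(2/3) ≈ +0.816497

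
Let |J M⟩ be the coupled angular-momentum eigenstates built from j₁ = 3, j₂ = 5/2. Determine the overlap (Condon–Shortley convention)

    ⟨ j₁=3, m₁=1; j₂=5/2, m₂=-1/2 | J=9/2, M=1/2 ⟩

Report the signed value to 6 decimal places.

triangle: 1!×5!×4!/11! = 2880/39916800
(j±m)!: 4!×2!×2!×3!×5!×4! = 1658880
prefactor² = (2J+1)×Δ×N² = 92160/77
  k=0: +1/(0!×1!×2!×2!×3!×2!) = 1/48
  k=1: −1/(1!×0!×1!×1!×4!×3!) = -1/144
Σ = 1/72  ⇒  CG² = 92160/77×1/72² = 160/693
CG = +√(160/693) = +0.480500

+0.480500  (= +√(160/693))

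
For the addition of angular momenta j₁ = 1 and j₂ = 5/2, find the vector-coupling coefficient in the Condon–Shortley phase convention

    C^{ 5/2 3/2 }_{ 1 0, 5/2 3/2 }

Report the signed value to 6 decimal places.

-0.507093  (= −√(9/35))

√[6·1!1!4!/7! · 1!1!4!1!4!1!] = √(576/35)
  +(−1)^0/∏(0,1,1,4,0,0)! = 1/24  (running 1/24)
  +(−1)^1/∏(1,0,0,3,1,1)! = -1/6  (running -1/8)
⟨..|..⟩ = √(576/35)·(-1/8) = -0.507093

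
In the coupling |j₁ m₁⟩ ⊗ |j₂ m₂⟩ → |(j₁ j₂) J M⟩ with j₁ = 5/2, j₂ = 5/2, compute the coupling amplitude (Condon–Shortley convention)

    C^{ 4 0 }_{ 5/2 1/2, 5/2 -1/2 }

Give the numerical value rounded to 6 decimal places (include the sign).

triangle: 1!·4!·4!/10! = 576/3628800
(j±m)!: 3!·2!·2!·3!·4!·4! = 82944
prefactor² = (2J+1)·Δ·N² = 20736/175
  k=0: +1/(0!·1!·2!·2!·2!·2!) = 1/16
  k=1: −1/(1!·0!·1!·1!·3!·3!) = -1/36
Σ = 5/144  ⇒  CG² = 20736/175·5/144² = 1/7
CG = +√(1/7) = +0.377964

+0.377964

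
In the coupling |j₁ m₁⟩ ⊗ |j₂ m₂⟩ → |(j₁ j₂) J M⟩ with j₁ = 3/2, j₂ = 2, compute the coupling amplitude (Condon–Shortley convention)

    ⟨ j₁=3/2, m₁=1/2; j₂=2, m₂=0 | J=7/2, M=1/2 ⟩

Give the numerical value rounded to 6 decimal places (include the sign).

+√(18/35) = +0.717137

√[8·0!3!4!/8! · 2!1!2!2!4!3!] = √(1152/35)
  +(−1)^0/∏(0,0,1,2,2,2)! = 1/8  (running 1/8)
⟨..|..⟩ = √(1152/35)·(1/8) = +0.717137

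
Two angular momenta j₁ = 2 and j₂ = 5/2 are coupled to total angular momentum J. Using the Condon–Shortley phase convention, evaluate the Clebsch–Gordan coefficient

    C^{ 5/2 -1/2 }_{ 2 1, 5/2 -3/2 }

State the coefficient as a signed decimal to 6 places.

j₁+j₂−J=2  J+j₁−j₂=2  J−j₁+j₂=3  j₁+j₂+J+1=8
(j₁±m₁, j₂±m₂, J±M) = (3,1,1,4,2,3)
P² = 216/35
sum k=0..1:
  [0] +1/4 = 1/4
  [1] −1/12 = -1/12
S = 1/6
C² = P²·S² = 6/35 ; C = +0.414039

+√(6/35) = +0.414039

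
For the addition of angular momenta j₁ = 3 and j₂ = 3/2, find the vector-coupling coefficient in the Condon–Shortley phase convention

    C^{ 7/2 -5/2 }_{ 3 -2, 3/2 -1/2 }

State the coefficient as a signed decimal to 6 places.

-0.377964  (= −√(1/7))

triangle: 1!·5!·2!/9! = 240/362880
(j±m)!: 1!·5!·1!·2!·1!·6! = 172800
prefactor² = (2J+1)·Δ·N² = 6400/7
  k=0: +1/(0!·1!·5!·1!·0!·1!) = 1/120
  k=1: −1/(1!·0!·4!·0!·1!·2!) = -1/48
Σ = -1/80  ⇒  CG² = 6400/7·(-1/80)² = 1/7
CG = −√(1/7) = -0.377964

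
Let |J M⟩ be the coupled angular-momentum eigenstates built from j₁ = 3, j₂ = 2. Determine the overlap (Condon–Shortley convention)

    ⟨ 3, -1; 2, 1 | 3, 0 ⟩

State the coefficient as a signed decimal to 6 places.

j₁+j₂−J=2  J+j₁−j₂=4  J−j₁+j₂=2  j₁+j₂+J+1=9
(j₁±m₁, j₂±m₂, J±M) = (2,4,3,1,3,3)
P² = 96/5
sum k=1..2:
  [1] −1/12 = -1/12
  [2] +1/8 = 1/8
S = 1/24
C² = P²·S² = 1/30 ; C = +0.182574

+0.182574  (= +√(1/30))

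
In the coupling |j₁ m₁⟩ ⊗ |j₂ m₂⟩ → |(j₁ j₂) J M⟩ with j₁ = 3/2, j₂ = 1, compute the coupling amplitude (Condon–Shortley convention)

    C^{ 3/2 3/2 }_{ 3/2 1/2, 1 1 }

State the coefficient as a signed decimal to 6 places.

j₁+j₂−J=1  J+j₁−j₂=2  J−j₁+j₂=1  j₁+j₂+J+1=5
(j₁±m₁, j₂±m₂, J±M) = (2,1,2,0,3,0)
P² = 8/5
sum k=1..1:
  [1] −1/2 = -1/2
S = -1/2
C² = P²·S² = 2/5 ; C = -0.632456

−√(2/5) = -0.632456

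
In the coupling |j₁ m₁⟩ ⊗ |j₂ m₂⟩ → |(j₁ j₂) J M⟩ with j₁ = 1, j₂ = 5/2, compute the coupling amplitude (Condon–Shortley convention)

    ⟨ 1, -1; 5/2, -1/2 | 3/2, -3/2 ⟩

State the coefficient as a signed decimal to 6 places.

+0.258199

√[4·2!0!3!/6! · 0!2!2!3!0!3!] = √(48/5)
  +(−1)^2/∏(2,0,0,0,0,3)! = 1/12  (running 1/12)
⟨..|..⟩ = √(48/5)·(1/12) = +0.258199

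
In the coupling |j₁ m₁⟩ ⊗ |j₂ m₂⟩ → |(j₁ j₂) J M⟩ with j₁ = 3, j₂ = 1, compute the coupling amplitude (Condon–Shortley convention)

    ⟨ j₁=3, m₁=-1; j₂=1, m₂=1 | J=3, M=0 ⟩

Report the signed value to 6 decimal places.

-0.707107  (= −√(1/2))

√[7·1!5!1!/8! · 2!4!2!0!3!3!] = √(72)
  +(−1)^1/∏(1,0,3,1,2,0)! = -1/12  (running -1/12)
⟨..|..⟩ = √(72)·(-1/12) = -0.707107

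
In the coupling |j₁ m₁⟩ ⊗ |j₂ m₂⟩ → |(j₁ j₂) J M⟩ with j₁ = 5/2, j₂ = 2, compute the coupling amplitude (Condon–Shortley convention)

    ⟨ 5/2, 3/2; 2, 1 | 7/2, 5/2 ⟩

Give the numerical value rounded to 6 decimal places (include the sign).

√[8·1!4!3!/9! · 4!1!3!1!6!1!] = √(2304/7)
  +(−1)^0/∏(0,1,1,3,3,0)! = 1/36  (running 1/36)
  +(−1)^1/∏(1,0,0,2,4,1)! = -1/48  (running 1/144)
⟨..|..⟩ = √(2304/7)·(1/144) = +0.125988

+0.125988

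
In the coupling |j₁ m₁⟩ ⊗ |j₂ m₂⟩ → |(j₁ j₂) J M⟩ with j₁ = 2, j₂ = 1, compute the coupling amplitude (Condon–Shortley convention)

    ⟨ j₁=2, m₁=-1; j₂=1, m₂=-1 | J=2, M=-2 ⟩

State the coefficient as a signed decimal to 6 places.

√[5·1!3!1!/6! · 1!3!0!2!0!4!] = √(12)
  +(−1)^0/∏(0,1,3,0,0,1)! = 1/6  (running 1/6)
⟨..|..⟩ = √(12)·(1/6) = +0.577350

+√(1/3) ≈ +0.577350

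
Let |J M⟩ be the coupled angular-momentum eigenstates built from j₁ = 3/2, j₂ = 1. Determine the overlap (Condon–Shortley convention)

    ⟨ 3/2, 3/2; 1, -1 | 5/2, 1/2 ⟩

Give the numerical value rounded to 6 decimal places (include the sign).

√[6·0!3!2!/6! · 3!0!0!2!3!2!] = √(72/5)
  +(−1)^0/∏(0,0,0,0,3,2)! = 1/12  (running 1/12)
⟨..|..⟩ = √(72/5)·(1/12) = +0.316228

+√(1/10) ≈ +0.316228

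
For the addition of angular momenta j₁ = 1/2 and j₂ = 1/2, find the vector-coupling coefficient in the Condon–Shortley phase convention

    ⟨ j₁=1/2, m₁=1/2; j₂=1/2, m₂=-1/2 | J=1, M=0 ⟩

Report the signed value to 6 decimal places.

√[3·0!1!1!/3! · 1!0!0!1!1!1!] = √(1/2)
  +(−1)^0/∏(0,0,0,0,1,1)! = 1  (running 1)
⟨..|..⟩ = √(1/2)·(1) = +0.707107

+0.707107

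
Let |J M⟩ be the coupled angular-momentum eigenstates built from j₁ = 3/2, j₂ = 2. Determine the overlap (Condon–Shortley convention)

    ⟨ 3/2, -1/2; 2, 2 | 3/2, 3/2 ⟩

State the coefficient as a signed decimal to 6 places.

√[4·2!1!2!/6! · 1!2!4!0!3!0!] = √(32/5)
  +(−1)^2/∏(2,0,0,2,1,0)! = 1/4  (running 1/4)
⟨..|..⟩ = √(32/5)·(1/4) = +0.632456

+0.632456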